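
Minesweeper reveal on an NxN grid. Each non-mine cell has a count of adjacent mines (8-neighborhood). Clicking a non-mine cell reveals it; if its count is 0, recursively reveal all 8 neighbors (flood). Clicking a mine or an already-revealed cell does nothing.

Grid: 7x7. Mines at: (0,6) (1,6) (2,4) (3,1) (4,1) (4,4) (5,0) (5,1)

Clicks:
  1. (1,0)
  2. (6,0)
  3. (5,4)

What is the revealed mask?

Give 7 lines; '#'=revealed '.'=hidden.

Click 1 (1,0) count=0: revealed 16 new [(0,0) (0,1) (0,2) (0,3) (0,4) (0,5) (1,0) (1,1) (1,2) (1,3) (1,4) (1,5) (2,0) (2,1) (2,2) (2,3)] -> total=16
Click 2 (6,0) count=2: revealed 1 new [(6,0)] -> total=17
Click 3 (5,4) count=1: revealed 1 new [(5,4)] -> total=18

Answer: ######.
######.
####...
.......
.......
....#..
#......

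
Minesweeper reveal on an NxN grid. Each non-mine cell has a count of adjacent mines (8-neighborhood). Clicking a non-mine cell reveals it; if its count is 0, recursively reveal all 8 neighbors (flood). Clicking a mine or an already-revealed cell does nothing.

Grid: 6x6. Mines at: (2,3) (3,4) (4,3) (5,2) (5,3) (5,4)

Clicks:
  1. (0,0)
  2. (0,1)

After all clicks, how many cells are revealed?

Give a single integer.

Click 1 (0,0) count=0: revealed 25 new [(0,0) (0,1) (0,2) (0,3) (0,4) (0,5) (1,0) (1,1) (1,2) (1,3) (1,4) (1,5) (2,0) (2,1) (2,2) (2,4) (2,5) (3,0) (3,1) (3,2) (4,0) (4,1) (4,2) (5,0) (5,1)] -> total=25
Click 2 (0,1) count=0: revealed 0 new [(none)] -> total=25

Answer: 25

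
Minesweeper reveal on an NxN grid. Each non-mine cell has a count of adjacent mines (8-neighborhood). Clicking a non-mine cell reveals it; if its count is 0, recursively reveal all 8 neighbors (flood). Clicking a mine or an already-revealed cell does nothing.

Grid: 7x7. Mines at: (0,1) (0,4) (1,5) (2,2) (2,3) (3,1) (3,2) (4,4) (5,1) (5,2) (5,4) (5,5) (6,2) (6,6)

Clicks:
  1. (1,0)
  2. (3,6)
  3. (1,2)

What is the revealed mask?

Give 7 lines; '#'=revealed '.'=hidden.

Answer: .......
#.#....
.....##
.....##
.....##
.......
.......

Derivation:
Click 1 (1,0) count=1: revealed 1 new [(1,0)] -> total=1
Click 2 (3,6) count=0: revealed 6 new [(2,5) (2,6) (3,5) (3,6) (4,5) (4,6)] -> total=7
Click 3 (1,2) count=3: revealed 1 new [(1,2)] -> total=8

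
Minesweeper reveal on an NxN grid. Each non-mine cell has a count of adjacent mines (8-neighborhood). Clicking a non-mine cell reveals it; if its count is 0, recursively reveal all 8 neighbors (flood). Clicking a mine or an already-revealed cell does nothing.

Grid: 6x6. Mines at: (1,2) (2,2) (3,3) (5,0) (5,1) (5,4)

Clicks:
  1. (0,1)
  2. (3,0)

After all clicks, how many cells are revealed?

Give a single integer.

Answer: 10

Derivation:
Click 1 (0,1) count=1: revealed 1 new [(0,1)] -> total=1
Click 2 (3,0) count=0: revealed 9 new [(0,0) (1,0) (1,1) (2,0) (2,1) (3,0) (3,1) (4,0) (4,1)] -> total=10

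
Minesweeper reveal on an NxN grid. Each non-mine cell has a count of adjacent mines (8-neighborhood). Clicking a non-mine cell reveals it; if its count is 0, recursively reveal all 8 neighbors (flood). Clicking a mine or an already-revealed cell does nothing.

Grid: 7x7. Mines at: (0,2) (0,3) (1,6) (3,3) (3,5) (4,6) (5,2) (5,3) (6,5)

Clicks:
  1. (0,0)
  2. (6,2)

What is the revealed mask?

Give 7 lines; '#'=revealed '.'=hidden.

Click 1 (0,0) count=0: revealed 18 new [(0,0) (0,1) (1,0) (1,1) (1,2) (2,0) (2,1) (2,2) (3,0) (3,1) (3,2) (4,0) (4,1) (4,2) (5,0) (5,1) (6,0) (6,1)] -> total=18
Click 2 (6,2) count=2: revealed 1 new [(6,2)] -> total=19

Answer: ##.....
###....
###....
###....
###....
##.....
###....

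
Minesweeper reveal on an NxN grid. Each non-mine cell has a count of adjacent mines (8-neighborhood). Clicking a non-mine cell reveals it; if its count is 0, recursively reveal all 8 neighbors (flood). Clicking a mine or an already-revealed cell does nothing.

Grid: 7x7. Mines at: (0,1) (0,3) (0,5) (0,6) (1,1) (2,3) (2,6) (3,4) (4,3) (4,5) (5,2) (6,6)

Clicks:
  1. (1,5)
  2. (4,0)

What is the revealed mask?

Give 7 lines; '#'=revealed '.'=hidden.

Click 1 (1,5) count=3: revealed 1 new [(1,5)] -> total=1
Click 2 (4,0) count=0: revealed 13 new [(2,0) (2,1) (2,2) (3,0) (3,1) (3,2) (4,0) (4,1) (4,2) (5,0) (5,1) (6,0) (6,1)] -> total=14

Answer: .......
.....#.
###....
###....
###....
##.....
##.....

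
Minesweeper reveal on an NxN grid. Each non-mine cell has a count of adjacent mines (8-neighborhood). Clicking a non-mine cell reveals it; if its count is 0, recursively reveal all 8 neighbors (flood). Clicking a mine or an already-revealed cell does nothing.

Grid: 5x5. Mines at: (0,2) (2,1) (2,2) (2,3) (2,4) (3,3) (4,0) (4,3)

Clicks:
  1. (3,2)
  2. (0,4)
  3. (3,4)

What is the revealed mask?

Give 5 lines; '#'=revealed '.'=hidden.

Answer: ...##
...##
.....
..#.#
.....

Derivation:
Click 1 (3,2) count=5: revealed 1 new [(3,2)] -> total=1
Click 2 (0,4) count=0: revealed 4 new [(0,3) (0,4) (1,3) (1,4)] -> total=5
Click 3 (3,4) count=4: revealed 1 new [(3,4)] -> total=6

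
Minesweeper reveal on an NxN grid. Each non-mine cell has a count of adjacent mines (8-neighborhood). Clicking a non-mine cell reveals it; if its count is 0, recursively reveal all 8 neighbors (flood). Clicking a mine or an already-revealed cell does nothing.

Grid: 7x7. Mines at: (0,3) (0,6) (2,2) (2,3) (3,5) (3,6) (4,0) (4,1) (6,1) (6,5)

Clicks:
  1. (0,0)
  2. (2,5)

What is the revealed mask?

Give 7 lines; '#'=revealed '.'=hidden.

Click 1 (0,0) count=0: revealed 10 new [(0,0) (0,1) (0,2) (1,0) (1,1) (1,2) (2,0) (2,1) (3,0) (3,1)] -> total=10
Click 2 (2,5) count=2: revealed 1 new [(2,5)] -> total=11

Answer: ###....
###....
##...#.
##.....
.......
.......
.......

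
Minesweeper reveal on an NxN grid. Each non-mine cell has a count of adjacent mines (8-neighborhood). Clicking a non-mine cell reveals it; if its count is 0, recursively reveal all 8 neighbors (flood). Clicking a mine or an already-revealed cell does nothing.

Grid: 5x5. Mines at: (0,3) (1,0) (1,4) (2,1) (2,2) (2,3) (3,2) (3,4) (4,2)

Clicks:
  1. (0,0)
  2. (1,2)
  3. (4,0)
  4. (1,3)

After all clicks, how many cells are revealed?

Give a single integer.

Answer: 7

Derivation:
Click 1 (0,0) count=1: revealed 1 new [(0,0)] -> total=1
Click 2 (1,2) count=4: revealed 1 new [(1,2)] -> total=2
Click 3 (4,0) count=0: revealed 4 new [(3,0) (3,1) (4,0) (4,1)] -> total=6
Click 4 (1,3) count=4: revealed 1 new [(1,3)] -> total=7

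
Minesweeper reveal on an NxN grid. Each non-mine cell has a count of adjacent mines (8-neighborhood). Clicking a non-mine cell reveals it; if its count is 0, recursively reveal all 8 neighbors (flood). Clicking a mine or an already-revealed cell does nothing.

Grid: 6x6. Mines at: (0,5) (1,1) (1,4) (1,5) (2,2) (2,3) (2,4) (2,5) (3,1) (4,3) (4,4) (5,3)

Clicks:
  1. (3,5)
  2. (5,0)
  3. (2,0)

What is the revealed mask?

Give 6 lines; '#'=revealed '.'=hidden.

Click 1 (3,5) count=3: revealed 1 new [(3,5)] -> total=1
Click 2 (5,0) count=0: revealed 6 new [(4,0) (4,1) (4,2) (5,0) (5,1) (5,2)] -> total=7
Click 3 (2,0) count=2: revealed 1 new [(2,0)] -> total=8

Answer: ......
......
#.....
.....#
###...
###...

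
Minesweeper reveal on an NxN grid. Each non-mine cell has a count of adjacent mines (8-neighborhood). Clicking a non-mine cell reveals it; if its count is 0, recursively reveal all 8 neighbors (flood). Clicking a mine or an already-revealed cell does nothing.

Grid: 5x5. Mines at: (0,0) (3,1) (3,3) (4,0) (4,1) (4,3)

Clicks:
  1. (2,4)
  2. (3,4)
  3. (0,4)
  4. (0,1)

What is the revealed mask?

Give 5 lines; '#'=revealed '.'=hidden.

Click 1 (2,4) count=1: revealed 1 new [(2,4)] -> total=1
Click 2 (3,4) count=2: revealed 1 new [(3,4)] -> total=2
Click 3 (0,4) count=0: revealed 11 new [(0,1) (0,2) (0,3) (0,4) (1,1) (1,2) (1,3) (1,4) (2,1) (2,2) (2,3)] -> total=13
Click 4 (0,1) count=1: revealed 0 new [(none)] -> total=13

Answer: .####
.####
.####
....#
.....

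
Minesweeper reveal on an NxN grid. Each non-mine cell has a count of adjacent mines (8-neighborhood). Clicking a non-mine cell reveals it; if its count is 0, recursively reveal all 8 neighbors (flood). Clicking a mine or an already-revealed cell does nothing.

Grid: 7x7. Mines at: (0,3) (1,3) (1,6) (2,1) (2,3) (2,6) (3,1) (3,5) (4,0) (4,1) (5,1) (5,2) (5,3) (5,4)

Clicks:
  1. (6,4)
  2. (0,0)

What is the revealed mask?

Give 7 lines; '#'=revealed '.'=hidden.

Answer: ###....
###....
.......
.......
.......
.......
....#..

Derivation:
Click 1 (6,4) count=2: revealed 1 new [(6,4)] -> total=1
Click 2 (0,0) count=0: revealed 6 new [(0,0) (0,1) (0,2) (1,0) (1,1) (1,2)] -> total=7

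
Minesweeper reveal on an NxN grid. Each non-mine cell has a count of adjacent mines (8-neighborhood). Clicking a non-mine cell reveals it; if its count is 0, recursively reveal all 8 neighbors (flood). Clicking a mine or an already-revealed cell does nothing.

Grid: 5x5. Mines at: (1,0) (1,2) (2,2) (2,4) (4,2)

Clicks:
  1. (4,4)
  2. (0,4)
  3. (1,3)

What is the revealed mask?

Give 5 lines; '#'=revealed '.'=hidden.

Answer: ...##
...##
.....
...##
...##

Derivation:
Click 1 (4,4) count=0: revealed 4 new [(3,3) (3,4) (4,3) (4,4)] -> total=4
Click 2 (0,4) count=0: revealed 4 new [(0,3) (0,4) (1,3) (1,4)] -> total=8
Click 3 (1,3) count=3: revealed 0 new [(none)] -> total=8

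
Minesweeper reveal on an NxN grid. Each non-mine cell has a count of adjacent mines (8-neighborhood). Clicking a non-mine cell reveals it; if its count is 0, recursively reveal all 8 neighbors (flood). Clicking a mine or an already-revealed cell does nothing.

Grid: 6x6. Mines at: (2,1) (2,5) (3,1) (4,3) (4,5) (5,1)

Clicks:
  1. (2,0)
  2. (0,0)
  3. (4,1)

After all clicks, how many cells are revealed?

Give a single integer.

Answer: 20

Derivation:
Click 1 (2,0) count=2: revealed 1 new [(2,0)] -> total=1
Click 2 (0,0) count=0: revealed 18 new [(0,0) (0,1) (0,2) (0,3) (0,4) (0,5) (1,0) (1,1) (1,2) (1,3) (1,4) (1,5) (2,2) (2,3) (2,4) (3,2) (3,3) (3,4)] -> total=19
Click 3 (4,1) count=2: revealed 1 new [(4,1)] -> total=20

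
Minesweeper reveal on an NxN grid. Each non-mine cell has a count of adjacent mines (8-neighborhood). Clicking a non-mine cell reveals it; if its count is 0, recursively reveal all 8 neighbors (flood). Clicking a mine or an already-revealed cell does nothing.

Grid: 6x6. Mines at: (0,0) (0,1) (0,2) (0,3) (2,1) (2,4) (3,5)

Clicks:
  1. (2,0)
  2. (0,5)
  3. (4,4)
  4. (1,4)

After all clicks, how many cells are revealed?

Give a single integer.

Answer: 6

Derivation:
Click 1 (2,0) count=1: revealed 1 new [(2,0)] -> total=1
Click 2 (0,5) count=0: revealed 4 new [(0,4) (0,5) (1,4) (1,5)] -> total=5
Click 3 (4,4) count=1: revealed 1 new [(4,4)] -> total=6
Click 4 (1,4) count=2: revealed 0 new [(none)] -> total=6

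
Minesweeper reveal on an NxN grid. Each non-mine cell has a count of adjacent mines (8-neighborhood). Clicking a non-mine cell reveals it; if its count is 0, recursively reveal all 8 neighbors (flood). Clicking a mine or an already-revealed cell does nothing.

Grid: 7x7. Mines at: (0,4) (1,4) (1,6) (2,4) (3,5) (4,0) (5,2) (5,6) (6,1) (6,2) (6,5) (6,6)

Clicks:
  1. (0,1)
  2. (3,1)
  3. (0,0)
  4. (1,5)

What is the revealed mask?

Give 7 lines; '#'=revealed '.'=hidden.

Click 1 (0,1) count=0: revealed 19 new [(0,0) (0,1) (0,2) (0,3) (1,0) (1,1) (1,2) (1,3) (2,0) (2,1) (2,2) (2,3) (3,0) (3,1) (3,2) (3,3) (4,1) (4,2) (4,3)] -> total=19
Click 2 (3,1) count=1: revealed 0 new [(none)] -> total=19
Click 3 (0,0) count=0: revealed 0 new [(none)] -> total=19
Click 4 (1,5) count=4: revealed 1 new [(1,5)] -> total=20

Answer: ####...
####.#.
####...
####...
.###...
.......
.......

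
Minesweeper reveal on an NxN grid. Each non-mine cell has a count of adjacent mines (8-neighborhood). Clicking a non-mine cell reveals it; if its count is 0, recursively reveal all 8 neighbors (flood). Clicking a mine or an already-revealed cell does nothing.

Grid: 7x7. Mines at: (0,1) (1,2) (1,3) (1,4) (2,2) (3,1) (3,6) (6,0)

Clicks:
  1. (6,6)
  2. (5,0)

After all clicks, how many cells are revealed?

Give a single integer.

Click 1 (6,6) count=0: revealed 25 new [(2,3) (2,4) (2,5) (3,2) (3,3) (3,4) (3,5) (4,1) (4,2) (4,3) (4,4) (4,5) (4,6) (5,1) (5,2) (5,3) (5,4) (5,5) (5,6) (6,1) (6,2) (6,3) (6,4) (6,5) (6,6)] -> total=25
Click 2 (5,0) count=1: revealed 1 new [(5,0)] -> total=26

Answer: 26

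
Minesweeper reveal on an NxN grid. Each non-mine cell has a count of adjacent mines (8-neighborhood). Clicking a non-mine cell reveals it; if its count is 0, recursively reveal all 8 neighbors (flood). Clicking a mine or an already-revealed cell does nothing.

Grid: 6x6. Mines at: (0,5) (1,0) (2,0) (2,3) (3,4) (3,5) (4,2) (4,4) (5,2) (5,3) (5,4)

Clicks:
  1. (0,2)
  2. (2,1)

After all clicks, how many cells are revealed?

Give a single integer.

Click 1 (0,2) count=0: revealed 8 new [(0,1) (0,2) (0,3) (0,4) (1,1) (1,2) (1,3) (1,4)] -> total=8
Click 2 (2,1) count=2: revealed 1 new [(2,1)] -> total=9

Answer: 9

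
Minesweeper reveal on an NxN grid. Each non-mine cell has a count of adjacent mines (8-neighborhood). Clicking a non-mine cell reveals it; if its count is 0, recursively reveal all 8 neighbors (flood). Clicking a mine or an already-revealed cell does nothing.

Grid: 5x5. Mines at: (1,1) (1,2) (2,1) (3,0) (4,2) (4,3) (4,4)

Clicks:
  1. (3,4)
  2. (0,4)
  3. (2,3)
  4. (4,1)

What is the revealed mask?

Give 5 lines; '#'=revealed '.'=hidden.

Answer: ...##
...##
...##
...##
.#...

Derivation:
Click 1 (3,4) count=2: revealed 1 new [(3,4)] -> total=1
Click 2 (0,4) count=0: revealed 7 new [(0,3) (0,4) (1,3) (1,4) (2,3) (2,4) (3,3)] -> total=8
Click 3 (2,3) count=1: revealed 0 new [(none)] -> total=8
Click 4 (4,1) count=2: revealed 1 new [(4,1)] -> total=9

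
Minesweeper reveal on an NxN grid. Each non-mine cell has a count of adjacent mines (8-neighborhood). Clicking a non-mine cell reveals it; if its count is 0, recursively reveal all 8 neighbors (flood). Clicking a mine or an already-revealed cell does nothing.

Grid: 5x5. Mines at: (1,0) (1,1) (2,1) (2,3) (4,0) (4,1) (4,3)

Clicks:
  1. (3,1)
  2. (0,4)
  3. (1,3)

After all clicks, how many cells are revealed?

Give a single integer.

Click 1 (3,1) count=3: revealed 1 new [(3,1)] -> total=1
Click 2 (0,4) count=0: revealed 6 new [(0,2) (0,3) (0,4) (1,2) (1,3) (1,4)] -> total=7
Click 3 (1,3) count=1: revealed 0 new [(none)] -> total=7

Answer: 7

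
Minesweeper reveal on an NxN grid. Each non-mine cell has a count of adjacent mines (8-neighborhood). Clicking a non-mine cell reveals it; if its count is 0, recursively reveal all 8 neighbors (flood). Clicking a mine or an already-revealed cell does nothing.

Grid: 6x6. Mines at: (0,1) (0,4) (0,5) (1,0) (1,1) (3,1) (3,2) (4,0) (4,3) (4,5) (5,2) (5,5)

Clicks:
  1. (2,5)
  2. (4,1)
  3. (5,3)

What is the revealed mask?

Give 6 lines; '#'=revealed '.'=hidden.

Click 1 (2,5) count=0: revealed 9 new [(1,3) (1,4) (1,5) (2,3) (2,4) (2,5) (3,3) (3,4) (3,5)] -> total=9
Click 2 (4,1) count=4: revealed 1 new [(4,1)] -> total=10
Click 3 (5,3) count=2: revealed 1 new [(5,3)] -> total=11

Answer: ......
...###
...###
...###
.#....
...#..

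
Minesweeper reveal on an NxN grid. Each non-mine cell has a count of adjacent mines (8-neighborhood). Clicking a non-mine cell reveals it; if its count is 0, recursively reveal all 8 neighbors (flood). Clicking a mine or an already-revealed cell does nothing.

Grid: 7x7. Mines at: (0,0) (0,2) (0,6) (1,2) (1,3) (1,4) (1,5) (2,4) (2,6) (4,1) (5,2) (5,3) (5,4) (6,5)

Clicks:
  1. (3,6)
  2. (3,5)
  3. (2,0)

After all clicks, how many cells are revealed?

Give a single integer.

Answer: 8

Derivation:
Click 1 (3,6) count=1: revealed 1 new [(3,6)] -> total=1
Click 2 (3,5) count=2: revealed 1 new [(3,5)] -> total=2
Click 3 (2,0) count=0: revealed 6 new [(1,0) (1,1) (2,0) (2,1) (3,0) (3,1)] -> total=8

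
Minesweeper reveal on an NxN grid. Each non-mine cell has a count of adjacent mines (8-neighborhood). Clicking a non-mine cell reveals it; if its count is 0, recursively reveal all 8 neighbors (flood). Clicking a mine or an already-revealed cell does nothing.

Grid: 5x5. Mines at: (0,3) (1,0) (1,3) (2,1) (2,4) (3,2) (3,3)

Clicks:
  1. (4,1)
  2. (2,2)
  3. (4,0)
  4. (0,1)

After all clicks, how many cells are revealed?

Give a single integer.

Click 1 (4,1) count=1: revealed 1 new [(4,1)] -> total=1
Click 2 (2,2) count=4: revealed 1 new [(2,2)] -> total=2
Click 3 (4,0) count=0: revealed 3 new [(3,0) (3,1) (4,0)] -> total=5
Click 4 (0,1) count=1: revealed 1 new [(0,1)] -> total=6

Answer: 6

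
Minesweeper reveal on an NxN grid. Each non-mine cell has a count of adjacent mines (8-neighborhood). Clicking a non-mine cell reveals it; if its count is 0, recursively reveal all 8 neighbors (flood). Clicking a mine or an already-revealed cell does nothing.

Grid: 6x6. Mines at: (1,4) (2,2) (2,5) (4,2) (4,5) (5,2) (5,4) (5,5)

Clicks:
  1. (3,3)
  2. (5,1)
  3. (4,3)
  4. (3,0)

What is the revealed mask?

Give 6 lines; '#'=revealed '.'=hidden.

Answer: ####..
####..
##....
##.#..
##.#..
##....

Derivation:
Click 1 (3,3) count=2: revealed 1 new [(3,3)] -> total=1
Click 2 (5,1) count=2: revealed 1 new [(5,1)] -> total=2
Click 3 (4,3) count=3: revealed 1 new [(4,3)] -> total=3
Click 4 (3,0) count=0: revealed 15 new [(0,0) (0,1) (0,2) (0,3) (1,0) (1,1) (1,2) (1,3) (2,0) (2,1) (3,0) (3,1) (4,0) (4,1) (5,0)] -> total=18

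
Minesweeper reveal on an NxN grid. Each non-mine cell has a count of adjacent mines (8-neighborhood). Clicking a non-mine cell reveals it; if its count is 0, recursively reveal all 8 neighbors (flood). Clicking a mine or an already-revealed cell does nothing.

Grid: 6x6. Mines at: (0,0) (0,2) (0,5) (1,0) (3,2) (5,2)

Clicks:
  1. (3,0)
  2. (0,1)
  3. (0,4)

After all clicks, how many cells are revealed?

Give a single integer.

Answer: 10

Derivation:
Click 1 (3,0) count=0: revealed 8 new [(2,0) (2,1) (3,0) (3,1) (4,0) (4,1) (5,0) (5,1)] -> total=8
Click 2 (0,1) count=3: revealed 1 new [(0,1)] -> total=9
Click 3 (0,4) count=1: revealed 1 new [(0,4)] -> total=10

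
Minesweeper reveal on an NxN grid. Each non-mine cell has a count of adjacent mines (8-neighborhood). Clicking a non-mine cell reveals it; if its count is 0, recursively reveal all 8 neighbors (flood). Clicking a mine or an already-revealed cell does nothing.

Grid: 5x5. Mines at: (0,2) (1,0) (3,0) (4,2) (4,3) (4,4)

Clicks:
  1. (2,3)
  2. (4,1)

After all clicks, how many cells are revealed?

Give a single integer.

Click 1 (2,3) count=0: revealed 14 new [(0,3) (0,4) (1,1) (1,2) (1,3) (1,4) (2,1) (2,2) (2,3) (2,4) (3,1) (3,2) (3,3) (3,4)] -> total=14
Click 2 (4,1) count=2: revealed 1 new [(4,1)] -> total=15

Answer: 15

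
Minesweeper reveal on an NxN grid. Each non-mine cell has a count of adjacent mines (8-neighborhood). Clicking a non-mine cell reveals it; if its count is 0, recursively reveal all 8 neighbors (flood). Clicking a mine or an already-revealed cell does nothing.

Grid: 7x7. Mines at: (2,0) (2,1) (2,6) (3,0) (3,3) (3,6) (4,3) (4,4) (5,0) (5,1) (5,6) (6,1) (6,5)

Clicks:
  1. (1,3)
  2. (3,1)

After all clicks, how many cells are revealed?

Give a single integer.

Answer: 19

Derivation:
Click 1 (1,3) count=0: revealed 18 new [(0,0) (0,1) (0,2) (0,3) (0,4) (0,5) (0,6) (1,0) (1,1) (1,2) (1,3) (1,4) (1,5) (1,6) (2,2) (2,3) (2,4) (2,5)] -> total=18
Click 2 (3,1) count=3: revealed 1 new [(3,1)] -> total=19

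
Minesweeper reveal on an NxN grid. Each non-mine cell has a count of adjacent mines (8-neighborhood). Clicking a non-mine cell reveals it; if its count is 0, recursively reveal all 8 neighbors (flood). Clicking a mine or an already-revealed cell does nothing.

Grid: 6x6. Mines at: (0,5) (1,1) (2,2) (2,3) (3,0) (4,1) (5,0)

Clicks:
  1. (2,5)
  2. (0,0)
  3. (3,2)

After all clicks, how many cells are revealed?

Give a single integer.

Click 1 (2,5) count=0: revealed 16 new [(1,4) (1,5) (2,4) (2,5) (3,2) (3,3) (3,4) (3,5) (4,2) (4,3) (4,4) (4,5) (5,2) (5,3) (5,4) (5,5)] -> total=16
Click 2 (0,0) count=1: revealed 1 new [(0,0)] -> total=17
Click 3 (3,2) count=3: revealed 0 new [(none)] -> total=17

Answer: 17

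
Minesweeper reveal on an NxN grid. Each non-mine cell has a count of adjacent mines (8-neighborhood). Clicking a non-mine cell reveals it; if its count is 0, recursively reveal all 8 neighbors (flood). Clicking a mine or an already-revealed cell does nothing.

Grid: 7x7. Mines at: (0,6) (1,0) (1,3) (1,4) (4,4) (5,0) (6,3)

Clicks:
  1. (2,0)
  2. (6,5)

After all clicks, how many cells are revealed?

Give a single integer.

Click 1 (2,0) count=1: revealed 1 new [(2,0)] -> total=1
Click 2 (6,5) count=0: revealed 14 new [(1,5) (1,6) (2,5) (2,6) (3,5) (3,6) (4,5) (4,6) (5,4) (5,5) (5,6) (6,4) (6,5) (6,6)] -> total=15

Answer: 15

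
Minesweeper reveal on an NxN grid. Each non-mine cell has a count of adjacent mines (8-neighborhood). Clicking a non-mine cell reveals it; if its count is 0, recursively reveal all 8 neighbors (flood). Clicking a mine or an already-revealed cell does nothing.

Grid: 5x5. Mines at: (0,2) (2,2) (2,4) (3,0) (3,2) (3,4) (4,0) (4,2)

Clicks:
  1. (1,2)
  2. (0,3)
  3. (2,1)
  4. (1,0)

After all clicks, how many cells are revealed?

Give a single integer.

Click 1 (1,2) count=2: revealed 1 new [(1,2)] -> total=1
Click 2 (0,3) count=1: revealed 1 new [(0,3)] -> total=2
Click 3 (2,1) count=3: revealed 1 new [(2,1)] -> total=3
Click 4 (1,0) count=0: revealed 5 new [(0,0) (0,1) (1,0) (1,1) (2,0)] -> total=8

Answer: 8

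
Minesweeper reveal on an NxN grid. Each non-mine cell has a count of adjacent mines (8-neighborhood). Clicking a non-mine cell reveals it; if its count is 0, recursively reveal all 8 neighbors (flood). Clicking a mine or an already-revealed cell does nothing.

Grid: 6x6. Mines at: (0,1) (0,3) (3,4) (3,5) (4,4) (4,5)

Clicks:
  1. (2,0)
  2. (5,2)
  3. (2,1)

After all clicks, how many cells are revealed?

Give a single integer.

Click 1 (2,0) count=0: revealed 20 new [(1,0) (1,1) (1,2) (1,3) (2,0) (2,1) (2,2) (2,3) (3,0) (3,1) (3,2) (3,3) (4,0) (4,1) (4,2) (4,3) (5,0) (5,1) (5,2) (5,3)] -> total=20
Click 2 (5,2) count=0: revealed 0 new [(none)] -> total=20
Click 3 (2,1) count=0: revealed 0 new [(none)] -> total=20

Answer: 20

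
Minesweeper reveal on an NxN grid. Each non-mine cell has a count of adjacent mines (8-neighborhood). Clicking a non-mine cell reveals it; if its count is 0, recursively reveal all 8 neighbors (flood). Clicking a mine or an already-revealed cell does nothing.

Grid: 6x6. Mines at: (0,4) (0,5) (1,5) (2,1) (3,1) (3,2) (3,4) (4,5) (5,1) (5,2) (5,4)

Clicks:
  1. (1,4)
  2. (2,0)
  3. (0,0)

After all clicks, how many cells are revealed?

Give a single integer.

Click 1 (1,4) count=3: revealed 1 new [(1,4)] -> total=1
Click 2 (2,0) count=2: revealed 1 new [(2,0)] -> total=2
Click 3 (0,0) count=0: revealed 8 new [(0,0) (0,1) (0,2) (0,3) (1,0) (1,1) (1,2) (1,3)] -> total=10

Answer: 10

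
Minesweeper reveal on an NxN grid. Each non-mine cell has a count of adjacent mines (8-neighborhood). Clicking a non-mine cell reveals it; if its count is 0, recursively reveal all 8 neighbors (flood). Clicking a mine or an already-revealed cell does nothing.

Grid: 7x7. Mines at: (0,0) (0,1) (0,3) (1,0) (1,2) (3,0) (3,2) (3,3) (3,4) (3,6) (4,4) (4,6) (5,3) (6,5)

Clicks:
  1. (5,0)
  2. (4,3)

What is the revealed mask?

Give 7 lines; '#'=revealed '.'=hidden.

Answer: .......
.......
.......
.......
####...
###....
###....

Derivation:
Click 1 (5,0) count=0: revealed 9 new [(4,0) (4,1) (4,2) (5,0) (5,1) (5,2) (6,0) (6,1) (6,2)] -> total=9
Click 2 (4,3) count=5: revealed 1 new [(4,3)] -> total=10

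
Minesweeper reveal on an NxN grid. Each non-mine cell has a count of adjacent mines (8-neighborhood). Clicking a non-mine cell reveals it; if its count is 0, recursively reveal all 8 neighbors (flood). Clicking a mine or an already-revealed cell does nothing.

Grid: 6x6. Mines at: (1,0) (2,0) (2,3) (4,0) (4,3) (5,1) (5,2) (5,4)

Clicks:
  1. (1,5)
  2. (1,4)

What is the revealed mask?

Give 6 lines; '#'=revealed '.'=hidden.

Answer: .#####
.#####
....##
....##
....##
......

Derivation:
Click 1 (1,5) count=0: revealed 16 new [(0,1) (0,2) (0,3) (0,4) (0,5) (1,1) (1,2) (1,3) (1,4) (1,5) (2,4) (2,5) (3,4) (3,5) (4,4) (4,5)] -> total=16
Click 2 (1,4) count=1: revealed 0 new [(none)] -> total=16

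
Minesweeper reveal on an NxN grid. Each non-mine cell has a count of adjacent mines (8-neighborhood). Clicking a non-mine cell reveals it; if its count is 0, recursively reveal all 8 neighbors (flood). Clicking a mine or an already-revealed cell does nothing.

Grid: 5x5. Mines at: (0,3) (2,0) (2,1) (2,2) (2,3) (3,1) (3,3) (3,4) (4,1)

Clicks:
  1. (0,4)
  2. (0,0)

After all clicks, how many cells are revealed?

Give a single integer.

Answer: 7

Derivation:
Click 1 (0,4) count=1: revealed 1 new [(0,4)] -> total=1
Click 2 (0,0) count=0: revealed 6 new [(0,0) (0,1) (0,2) (1,0) (1,1) (1,2)] -> total=7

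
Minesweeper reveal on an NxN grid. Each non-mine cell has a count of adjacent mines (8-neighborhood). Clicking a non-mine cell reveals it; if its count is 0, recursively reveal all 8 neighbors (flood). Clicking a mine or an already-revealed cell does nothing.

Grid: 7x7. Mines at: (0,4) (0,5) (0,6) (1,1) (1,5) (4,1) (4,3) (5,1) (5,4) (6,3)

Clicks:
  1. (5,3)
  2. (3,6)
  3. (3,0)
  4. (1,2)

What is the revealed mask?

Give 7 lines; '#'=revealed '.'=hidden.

Click 1 (5,3) count=3: revealed 1 new [(5,3)] -> total=1
Click 2 (3,6) count=0: revealed 13 new [(2,4) (2,5) (2,6) (3,4) (3,5) (3,6) (4,4) (4,5) (4,6) (5,5) (5,6) (6,5) (6,6)] -> total=14
Click 3 (3,0) count=1: revealed 1 new [(3,0)] -> total=15
Click 4 (1,2) count=1: revealed 1 new [(1,2)] -> total=16

Answer: .......
..#....
....###
#...###
....###
...#.##
.....##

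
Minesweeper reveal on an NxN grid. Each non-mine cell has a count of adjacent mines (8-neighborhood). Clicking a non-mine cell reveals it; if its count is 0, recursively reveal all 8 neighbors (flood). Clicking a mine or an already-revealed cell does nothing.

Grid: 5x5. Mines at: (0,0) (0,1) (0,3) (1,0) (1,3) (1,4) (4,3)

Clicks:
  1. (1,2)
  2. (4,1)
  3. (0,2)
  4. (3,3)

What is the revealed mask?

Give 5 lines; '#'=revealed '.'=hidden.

Click 1 (1,2) count=3: revealed 1 new [(1,2)] -> total=1
Click 2 (4,1) count=0: revealed 9 new [(2,0) (2,1) (2,2) (3,0) (3,1) (3,2) (4,0) (4,1) (4,2)] -> total=10
Click 3 (0,2) count=3: revealed 1 new [(0,2)] -> total=11
Click 4 (3,3) count=1: revealed 1 new [(3,3)] -> total=12

Answer: ..#..
..#..
###..
####.
###..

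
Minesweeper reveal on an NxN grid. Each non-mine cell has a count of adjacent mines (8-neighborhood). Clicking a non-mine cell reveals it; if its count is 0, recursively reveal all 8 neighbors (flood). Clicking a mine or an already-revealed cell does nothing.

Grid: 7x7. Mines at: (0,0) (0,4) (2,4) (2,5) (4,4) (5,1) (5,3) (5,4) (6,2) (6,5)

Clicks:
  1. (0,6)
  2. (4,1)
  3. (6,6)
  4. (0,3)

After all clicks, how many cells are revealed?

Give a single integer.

Click 1 (0,6) count=0: revealed 4 new [(0,5) (0,6) (1,5) (1,6)] -> total=4
Click 2 (4,1) count=1: revealed 1 new [(4,1)] -> total=5
Click 3 (6,6) count=1: revealed 1 new [(6,6)] -> total=6
Click 4 (0,3) count=1: revealed 1 new [(0,3)] -> total=7

Answer: 7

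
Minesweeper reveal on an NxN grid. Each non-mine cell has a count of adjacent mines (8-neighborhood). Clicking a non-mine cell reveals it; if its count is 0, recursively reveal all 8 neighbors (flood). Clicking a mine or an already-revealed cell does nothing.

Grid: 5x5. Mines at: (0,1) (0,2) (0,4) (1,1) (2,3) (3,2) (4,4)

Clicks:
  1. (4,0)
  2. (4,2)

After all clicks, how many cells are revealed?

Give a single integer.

Answer: 7

Derivation:
Click 1 (4,0) count=0: revealed 6 new [(2,0) (2,1) (3,0) (3,1) (4,0) (4,1)] -> total=6
Click 2 (4,2) count=1: revealed 1 new [(4,2)] -> total=7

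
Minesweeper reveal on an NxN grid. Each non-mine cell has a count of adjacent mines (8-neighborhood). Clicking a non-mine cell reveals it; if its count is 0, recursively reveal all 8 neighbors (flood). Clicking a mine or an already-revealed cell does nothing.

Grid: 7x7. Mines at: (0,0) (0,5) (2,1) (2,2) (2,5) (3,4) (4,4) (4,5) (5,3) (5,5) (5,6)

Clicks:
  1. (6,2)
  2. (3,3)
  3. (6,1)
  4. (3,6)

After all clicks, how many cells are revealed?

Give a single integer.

Click 1 (6,2) count=1: revealed 1 new [(6,2)] -> total=1
Click 2 (3,3) count=3: revealed 1 new [(3,3)] -> total=2
Click 3 (6,1) count=0: revealed 11 new [(3,0) (3,1) (3,2) (4,0) (4,1) (4,2) (5,0) (5,1) (5,2) (6,0) (6,1)] -> total=13
Click 4 (3,6) count=2: revealed 1 new [(3,6)] -> total=14

Answer: 14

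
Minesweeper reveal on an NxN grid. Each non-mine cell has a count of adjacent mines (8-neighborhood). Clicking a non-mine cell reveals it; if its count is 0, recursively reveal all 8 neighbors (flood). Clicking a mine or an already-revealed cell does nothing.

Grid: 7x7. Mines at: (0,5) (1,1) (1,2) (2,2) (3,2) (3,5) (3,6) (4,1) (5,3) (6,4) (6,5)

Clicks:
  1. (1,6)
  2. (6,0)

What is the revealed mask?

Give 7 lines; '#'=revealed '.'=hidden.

Answer: .......
......#
.......
.......
.......
###....
###....

Derivation:
Click 1 (1,6) count=1: revealed 1 new [(1,6)] -> total=1
Click 2 (6,0) count=0: revealed 6 new [(5,0) (5,1) (5,2) (6,0) (6,1) (6,2)] -> total=7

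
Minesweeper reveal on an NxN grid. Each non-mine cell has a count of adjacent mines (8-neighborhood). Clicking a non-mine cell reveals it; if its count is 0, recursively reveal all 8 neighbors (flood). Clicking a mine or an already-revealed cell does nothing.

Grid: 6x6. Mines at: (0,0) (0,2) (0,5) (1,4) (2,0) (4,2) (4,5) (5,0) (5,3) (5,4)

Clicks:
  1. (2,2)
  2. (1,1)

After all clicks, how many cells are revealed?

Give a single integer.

Click 1 (2,2) count=0: revealed 9 new [(1,1) (1,2) (1,3) (2,1) (2,2) (2,3) (3,1) (3,2) (3,3)] -> total=9
Click 2 (1,1) count=3: revealed 0 new [(none)] -> total=9

Answer: 9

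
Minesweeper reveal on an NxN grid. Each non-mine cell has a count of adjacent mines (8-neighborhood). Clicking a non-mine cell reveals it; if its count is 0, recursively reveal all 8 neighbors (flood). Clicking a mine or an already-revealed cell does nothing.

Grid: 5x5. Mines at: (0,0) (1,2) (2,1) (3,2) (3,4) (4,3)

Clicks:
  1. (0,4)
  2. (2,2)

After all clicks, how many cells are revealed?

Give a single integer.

Click 1 (0,4) count=0: revealed 6 new [(0,3) (0,4) (1,3) (1,4) (2,3) (2,4)] -> total=6
Click 2 (2,2) count=3: revealed 1 new [(2,2)] -> total=7

Answer: 7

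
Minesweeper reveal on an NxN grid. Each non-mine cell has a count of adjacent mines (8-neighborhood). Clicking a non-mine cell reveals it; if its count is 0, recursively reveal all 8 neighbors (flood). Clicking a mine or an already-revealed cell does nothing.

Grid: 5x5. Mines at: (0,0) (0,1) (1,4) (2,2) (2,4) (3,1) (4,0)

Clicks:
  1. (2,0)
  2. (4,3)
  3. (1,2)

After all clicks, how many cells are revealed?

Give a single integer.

Answer: 8

Derivation:
Click 1 (2,0) count=1: revealed 1 new [(2,0)] -> total=1
Click 2 (4,3) count=0: revealed 6 new [(3,2) (3,3) (3,4) (4,2) (4,3) (4,4)] -> total=7
Click 3 (1,2) count=2: revealed 1 new [(1,2)] -> total=8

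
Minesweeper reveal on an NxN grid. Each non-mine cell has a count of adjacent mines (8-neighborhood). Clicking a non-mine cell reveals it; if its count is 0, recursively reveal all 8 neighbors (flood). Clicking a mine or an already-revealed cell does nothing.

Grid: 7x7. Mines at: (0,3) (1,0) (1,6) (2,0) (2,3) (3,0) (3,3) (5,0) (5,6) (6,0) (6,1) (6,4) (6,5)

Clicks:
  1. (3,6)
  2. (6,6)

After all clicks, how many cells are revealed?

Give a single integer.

Click 1 (3,6) count=0: revealed 9 new [(2,4) (2,5) (2,6) (3,4) (3,5) (3,6) (4,4) (4,5) (4,6)] -> total=9
Click 2 (6,6) count=2: revealed 1 new [(6,6)] -> total=10

Answer: 10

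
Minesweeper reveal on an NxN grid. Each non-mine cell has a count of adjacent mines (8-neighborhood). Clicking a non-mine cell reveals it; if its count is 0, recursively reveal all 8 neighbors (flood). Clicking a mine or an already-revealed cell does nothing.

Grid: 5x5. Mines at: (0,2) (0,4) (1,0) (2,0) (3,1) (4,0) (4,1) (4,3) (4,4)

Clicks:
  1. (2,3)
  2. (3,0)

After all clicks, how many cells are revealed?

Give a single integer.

Click 1 (2,3) count=0: revealed 9 new [(1,2) (1,3) (1,4) (2,2) (2,3) (2,4) (3,2) (3,3) (3,4)] -> total=9
Click 2 (3,0) count=4: revealed 1 new [(3,0)] -> total=10

Answer: 10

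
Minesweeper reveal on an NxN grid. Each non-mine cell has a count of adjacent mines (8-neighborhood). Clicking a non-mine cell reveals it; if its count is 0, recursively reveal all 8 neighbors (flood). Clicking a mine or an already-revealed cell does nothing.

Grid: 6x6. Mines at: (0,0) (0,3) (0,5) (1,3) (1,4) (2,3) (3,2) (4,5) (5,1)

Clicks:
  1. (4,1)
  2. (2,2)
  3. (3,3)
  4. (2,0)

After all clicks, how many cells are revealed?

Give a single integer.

Click 1 (4,1) count=2: revealed 1 new [(4,1)] -> total=1
Click 2 (2,2) count=3: revealed 1 new [(2,2)] -> total=2
Click 3 (3,3) count=2: revealed 1 new [(3,3)] -> total=3
Click 4 (2,0) count=0: revealed 7 new [(1,0) (1,1) (2,0) (2,1) (3,0) (3,1) (4,0)] -> total=10

Answer: 10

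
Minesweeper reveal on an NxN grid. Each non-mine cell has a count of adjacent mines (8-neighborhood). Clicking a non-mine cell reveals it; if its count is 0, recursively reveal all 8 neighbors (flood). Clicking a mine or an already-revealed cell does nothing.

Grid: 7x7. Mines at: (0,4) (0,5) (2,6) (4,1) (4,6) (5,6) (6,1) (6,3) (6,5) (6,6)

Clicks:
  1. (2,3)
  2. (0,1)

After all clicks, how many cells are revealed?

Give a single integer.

Click 1 (2,3) count=0: revealed 30 new [(0,0) (0,1) (0,2) (0,3) (1,0) (1,1) (1,2) (1,3) (1,4) (1,5) (2,0) (2,1) (2,2) (2,3) (2,4) (2,5) (3,0) (3,1) (3,2) (3,3) (3,4) (3,5) (4,2) (4,3) (4,4) (4,5) (5,2) (5,3) (5,4) (5,5)] -> total=30
Click 2 (0,1) count=0: revealed 0 new [(none)] -> total=30

Answer: 30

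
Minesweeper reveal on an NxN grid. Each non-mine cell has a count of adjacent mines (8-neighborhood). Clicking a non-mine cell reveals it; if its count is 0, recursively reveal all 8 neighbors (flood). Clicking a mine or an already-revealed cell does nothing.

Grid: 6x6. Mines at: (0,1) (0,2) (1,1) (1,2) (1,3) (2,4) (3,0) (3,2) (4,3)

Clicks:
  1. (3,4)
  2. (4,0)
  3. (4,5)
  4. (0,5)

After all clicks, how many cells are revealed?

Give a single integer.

Answer: 11

Derivation:
Click 1 (3,4) count=2: revealed 1 new [(3,4)] -> total=1
Click 2 (4,0) count=1: revealed 1 new [(4,0)] -> total=2
Click 3 (4,5) count=0: revealed 5 new [(3,5) (4,4) (4,5) (5,4) (5,5)] -> total=7
Click 4 (0,5) count=0: revealed 4 new [(0,4) (0,5) (1,4) (1,5)] -> total=11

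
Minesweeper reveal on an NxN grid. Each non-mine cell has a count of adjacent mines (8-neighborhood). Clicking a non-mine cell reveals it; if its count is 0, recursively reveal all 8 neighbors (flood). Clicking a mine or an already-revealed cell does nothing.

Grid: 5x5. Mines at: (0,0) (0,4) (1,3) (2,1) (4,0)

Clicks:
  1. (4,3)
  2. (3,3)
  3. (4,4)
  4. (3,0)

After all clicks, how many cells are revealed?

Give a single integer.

Click 1 (4,3) count=0: revealed 11 new [(2,2) (2,3) (2,4) (3,1) (3,2) (3,3) (3,4) (4,1) (4,2) (4,3) (4,4)] -> total=11
Click 2 (3,3) count=0: revealed 0 new [(none)] -> total=11
Click 3 (4,4) count=0: revealed 0 new [(none)] -> total=11
Click 4 (3,0) count=2: revealed 1 new [(3,0)] -> total=12

Answer: 12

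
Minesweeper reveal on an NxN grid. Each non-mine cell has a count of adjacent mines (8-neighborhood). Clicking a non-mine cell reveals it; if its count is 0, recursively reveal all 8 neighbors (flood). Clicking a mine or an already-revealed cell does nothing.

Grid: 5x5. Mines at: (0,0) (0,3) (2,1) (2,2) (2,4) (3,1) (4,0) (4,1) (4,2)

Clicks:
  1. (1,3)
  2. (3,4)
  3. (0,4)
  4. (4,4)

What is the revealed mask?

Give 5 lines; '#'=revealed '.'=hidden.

Click 1 (1,3) count=3: revealed 1 new [(1,3)] -> total=1
Click 2 (3,4) count=1: revealed 1 new [(3,4)] -> total=2
Click 3 (0,4) count=1: revealed 1 new [(0,4)] -> total=3
Click 4 (4,4) count=0: revealed 3 new [(3,3) (4,3) (4,4)] -> total=6

Answer: ....#
...#.
.....
...##
...##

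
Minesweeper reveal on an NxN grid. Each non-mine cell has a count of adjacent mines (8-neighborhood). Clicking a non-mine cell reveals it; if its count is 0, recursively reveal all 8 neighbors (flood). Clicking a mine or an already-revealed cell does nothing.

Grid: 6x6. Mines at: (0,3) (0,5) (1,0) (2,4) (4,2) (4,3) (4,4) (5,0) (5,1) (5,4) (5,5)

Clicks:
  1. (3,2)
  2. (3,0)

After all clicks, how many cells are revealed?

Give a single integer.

Answer: 7

Derivation:
Click 1 (3,2) count=2: revealed 1 new [(3,2)] -> total=1
Click 2 (3,0) count=0: revealed 6 new [(2,0) (2,1) (3,0) (3,1) (4,0) (4,1)] -> total=7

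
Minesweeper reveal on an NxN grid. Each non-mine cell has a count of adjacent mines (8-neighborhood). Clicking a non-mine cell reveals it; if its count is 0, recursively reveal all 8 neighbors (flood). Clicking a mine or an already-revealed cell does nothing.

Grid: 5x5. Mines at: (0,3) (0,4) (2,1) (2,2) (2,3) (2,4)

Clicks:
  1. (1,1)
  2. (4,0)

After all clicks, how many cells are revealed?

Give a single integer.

Answer: 11

Derivation:
Click 1 (1,1) count=2: revealed 1 new [(1,1)] -> total=1
Click 2 (4,0) count=0: revealed 10 new [(3,0) (3,1) (3,2) (3,3) (3,4) (4,0) (4,1) (4,2) (4,3) (4,4)] -> total=11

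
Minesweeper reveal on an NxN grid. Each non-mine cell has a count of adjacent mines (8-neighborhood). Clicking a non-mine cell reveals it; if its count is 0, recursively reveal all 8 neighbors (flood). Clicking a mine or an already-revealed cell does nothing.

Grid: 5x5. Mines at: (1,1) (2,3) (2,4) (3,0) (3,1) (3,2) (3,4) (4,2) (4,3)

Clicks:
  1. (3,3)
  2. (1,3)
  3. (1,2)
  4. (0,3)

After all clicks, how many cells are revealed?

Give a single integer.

Click 1 (3,3) count=6: revealed 1 new [(3,3)] -> total=1
Click 2 (1,3) count=2: revealed 1 new [(1,3)] -> total=2
Click 3 (1,2) count=2: revealed 1 new [(1,2)] -> total=3
Click 4 (0,3) count=0: revealed 4 new [(0,2) (0,3) (0,4) (1,4)] -> total=7

Answer: 7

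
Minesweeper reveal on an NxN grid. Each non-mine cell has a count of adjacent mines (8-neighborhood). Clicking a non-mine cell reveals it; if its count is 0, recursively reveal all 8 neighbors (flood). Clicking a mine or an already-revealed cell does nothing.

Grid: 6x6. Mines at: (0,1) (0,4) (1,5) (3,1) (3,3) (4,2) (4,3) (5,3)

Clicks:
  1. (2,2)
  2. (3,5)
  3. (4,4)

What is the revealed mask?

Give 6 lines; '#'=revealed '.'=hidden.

Answer: ......
......
..#.##
....##
....##
....##

Derivation:
Click 1 (2,2) count=2: revealed 1 new [(2,2)] -> total=1
Click 2 (3,5) count=0: revealed 8 new [(2,4) (2,5) (3,4) (3,5) (4,4) (4,5) (5,4) (5,5)] -> total=9
Click 3 (4,4) count=3: revealed 0 new [(none)] -> total=9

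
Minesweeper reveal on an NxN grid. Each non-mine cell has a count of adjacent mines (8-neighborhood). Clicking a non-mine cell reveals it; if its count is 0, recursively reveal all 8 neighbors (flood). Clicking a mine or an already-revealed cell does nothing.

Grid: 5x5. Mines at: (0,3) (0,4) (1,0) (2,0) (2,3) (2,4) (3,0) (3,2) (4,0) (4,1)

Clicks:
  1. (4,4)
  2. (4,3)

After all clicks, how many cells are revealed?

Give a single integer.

Click 1 (4,4) count=0: revealed 4 new [(3,3) (3,4) (4,3) (4,4)] -> total=4
Click 2 (4,3) count=1: revealed 0 new [(none)] -> total=4

Answer: 4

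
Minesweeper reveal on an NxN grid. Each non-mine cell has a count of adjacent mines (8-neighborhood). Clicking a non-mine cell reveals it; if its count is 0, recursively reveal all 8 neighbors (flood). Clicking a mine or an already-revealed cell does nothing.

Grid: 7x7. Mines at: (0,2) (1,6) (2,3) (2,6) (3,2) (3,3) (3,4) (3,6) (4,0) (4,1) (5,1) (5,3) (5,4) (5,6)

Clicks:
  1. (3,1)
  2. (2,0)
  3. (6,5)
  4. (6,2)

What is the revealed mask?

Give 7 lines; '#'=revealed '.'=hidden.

Click 1 (3,1) count=3: revealed 1 new [(3,1)] -> total=1
Click 2 (2,0) count=0: revealed 7 new [(0,0) (0,1) (1,0) (1,1) (2,0) (2,1) (3,0)] -> total=8
Click 3 (6,5) count=2: revealed 1 new [(6,5)] -> total=9
Click 4 (6,2) count=2: revealed 1 new [(6,2)] -> total=10

Answer: ##.....
##.....
##.....
##.....
.......
.......
..#..#.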